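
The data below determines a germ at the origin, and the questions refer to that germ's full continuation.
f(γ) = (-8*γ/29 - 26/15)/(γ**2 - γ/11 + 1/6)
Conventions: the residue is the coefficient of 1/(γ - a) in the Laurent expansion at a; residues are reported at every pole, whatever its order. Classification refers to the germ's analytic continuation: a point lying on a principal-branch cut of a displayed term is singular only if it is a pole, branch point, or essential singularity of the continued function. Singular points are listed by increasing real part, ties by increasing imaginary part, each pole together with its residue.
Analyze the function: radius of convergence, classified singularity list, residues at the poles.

Denominator factor (γ**2 - γ/11 + 1/6): discriminant -239/363, complex-conjugate roots (1/22) + ((1/66)*sqrt(717))*i and (1/22) - ((1/66)*sqrt(717))*i; poles of order 1, moduli (1/6)*sqrt(6) and (1/6)*sqrt(6).
The radius of convergence is the smallest modulus among the singular points: (1/6)*sqrt(6).
The factor γ**2 - γ/11 + 1/6 splits as (γ - a)(γ - a') with a = (1/22) - ((1/66)*sqrt(717))*i, a' = (1/22) + ((1/66)*sqrt(717))*i. At the order-1 pole a set g(γ) = (γ - a)*f(γ) = [-8*γ/29 - 26/15] / (γ - a').
Simple pole: residue = g(a) at a = (1/22) - ((1/66)*sqrt(717))*i, which is (-4/29) - ((8354/103965)*sqrt(717))*i.
The factor γ**2 - γ/11 + 1/6 splits as (γ - a)(γ - a') with a = (1/22) + ((1/66)*sqrt(717))*i, a' = (1/22) - ((1/66)*sqrt(717))*i. At the order-1 pole a set g(γ) = (γ - a)*f(γ) = [-8*γ/29 - 26/15] / (γ - a').
Simple pole: residue = g(a) at a = (1/22) + ((1/66)*sqrt(717))*i, which is (-4/29) + ((8354/103965)*sqrt(717))*i.
List the singular points by increasing real part (a conjugate pair: the negative imaginary part first).

Radius of convergence at 0: (1/6)*sqrt(6).
At (1/22) - ((1/66)*sqrt(717))*i: a pole of order 1; residue (-4/29) - ((8354/103965)*sqrt(717))*i.
At (1/22) + ((1/66)*sqrt(717))*i: a pole of order 1; residue (-4/29) + ((8354/103965)*sqrt(717))*i.


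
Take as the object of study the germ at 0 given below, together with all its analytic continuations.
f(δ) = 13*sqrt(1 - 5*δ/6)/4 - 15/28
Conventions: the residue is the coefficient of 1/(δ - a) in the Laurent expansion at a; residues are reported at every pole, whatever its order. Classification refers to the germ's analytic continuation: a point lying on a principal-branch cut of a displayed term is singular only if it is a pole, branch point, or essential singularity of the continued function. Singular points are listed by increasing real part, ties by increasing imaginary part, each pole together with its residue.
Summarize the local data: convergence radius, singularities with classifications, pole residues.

Branch term (13/4)*sqrt(1 - δ/(6/5)): its argument vanishes at δ = 6/5, a square-root branch point, modulus 6/5.
The radius of convergence is the smallest modulus among the singular points: 6/5.

Radius of convergence at 0: 6/5.
At 6/5: an algebraic (square-root) branch point.


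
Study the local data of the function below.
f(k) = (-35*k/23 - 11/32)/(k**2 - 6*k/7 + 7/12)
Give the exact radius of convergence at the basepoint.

Denominator factor (k**2 - 6*k/7 + 7/12): discriminant -235/147, complex-conjugate roots (3/7) + ((1/42)*sqrt(705))*i and (3/7) - ((1/42)*sqrt(705))*i; poles of order 1, moduli (1/6)*sqrt(21) and (1/6)*sqrt(21).
The radius of convergence is the smallest modulus among the singular points: (1/6)*sqrt(21).

The radius of convergence is (1/6)*sqrt(21).


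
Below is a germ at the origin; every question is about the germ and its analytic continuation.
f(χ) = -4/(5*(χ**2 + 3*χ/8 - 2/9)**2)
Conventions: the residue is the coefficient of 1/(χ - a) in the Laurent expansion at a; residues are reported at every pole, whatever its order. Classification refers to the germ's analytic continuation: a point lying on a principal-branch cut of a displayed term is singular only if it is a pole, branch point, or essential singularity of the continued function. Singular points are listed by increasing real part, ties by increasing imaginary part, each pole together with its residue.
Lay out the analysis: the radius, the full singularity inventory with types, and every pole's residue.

Denominator factor (χ**2 + 3*χ/8 - 2/9)^2: discriminant 593/576, real irrational roots -3/16 + (1/48)*sqrt(593) and -3/16 - (1/48)*sqrt(593); poles of order 2, moduli -3/16 + (1/48)*sqrt(593) and 3/16 + (1/48)*sqrt(593).
The radius of convergence is the smallest modulus among the singular points: -3/16 + (1/48)*sqrt(593).
The factor χ**2 + 3*χ/8 - 2/9 splits as (χ - a)(χ - a') with a = -3/16 - (1/48)*sqrt(593), a' = -3/16 + (1/48)*sqrt(593). At the order-2 pole a set g(χ) = (χ - a)^2*f(χ) = [-4/5] / (χ - a')^2.
Order-2 pole: residue = g'(a); g'(-3/16 - (1/48)*sqrt(593)) = -(110592/1758245)*sqrt(593), so the residue is -(110592/1758245)*sqrt(593).
The factor χ**2 + 3*χ/8 - 2/9 splits as (χ - a)(χ - a') with a = -3/16 + (1/48)*sqrt(593), a' = -3/16 - (1/48)*sqrt(593). At the order-2 pole a set g(χ) = (χ - a)^2*f(χ) = [-4/5] / (χ - a')^2.
Order-2 pole: residue = g'(a); g'(-3/16 + (1/48)*sqrt(593)) = (110592/1758245)*sqrt(593), so the residue is (110592/1758245)*sqrt(593).
List the singular points by increasing real part (a conjugate pair: the negative imaginary part first).

Radius of convergence at 0: -3/16 + (1/48)*sqrt(593).
At -3/16 - (1/48)*sqrt(593): a pole of order 2; residue -(110592/1758245)*sqrt(593).
At -3/16 + (1/48)*sqrt(593): a pole of order 2; residue (110592/1758245)*sqrt(593).


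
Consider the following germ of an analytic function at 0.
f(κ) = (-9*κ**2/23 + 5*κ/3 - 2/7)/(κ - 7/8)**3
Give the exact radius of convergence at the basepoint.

Denominator factor (κ - 7/8)^3: pole of order 3 at 7/8, modulus 7/8.
The radius of convergence is the smallest modulus among the singular points: 7/8.

The radius of convergence is 7/8.


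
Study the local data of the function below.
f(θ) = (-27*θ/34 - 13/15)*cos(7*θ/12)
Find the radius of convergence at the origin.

The factor cos(7*θ/12) is entire and contributes no finite singular point.
The polynomial part has no poles.
No finite singular points: the Taylor series at 0 converges everywhere.

The radius of convergence is infinite.


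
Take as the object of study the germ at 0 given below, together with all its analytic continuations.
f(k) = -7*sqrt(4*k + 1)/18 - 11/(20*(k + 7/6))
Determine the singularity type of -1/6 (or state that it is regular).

The point is a regular point.

Denominator factors: k + 7/6 = 1 at k = -1/6 — none vanishes.
Branch term sqrt(1 - k/(-1/4)): argument at -1/6 is 1/3, nonzero, so -1/6 is not its branch point (a point on a principal cut is still regular for the continued germ).
So the germ continues analytically to -1/6.


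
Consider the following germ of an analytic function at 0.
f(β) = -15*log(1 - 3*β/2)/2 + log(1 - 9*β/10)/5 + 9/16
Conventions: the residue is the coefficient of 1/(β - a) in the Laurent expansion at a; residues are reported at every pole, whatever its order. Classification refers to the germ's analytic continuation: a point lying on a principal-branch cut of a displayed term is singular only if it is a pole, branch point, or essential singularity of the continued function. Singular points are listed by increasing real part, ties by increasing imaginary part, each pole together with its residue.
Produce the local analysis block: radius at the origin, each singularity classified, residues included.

Radius of convergence at 0: 2/3.
At 2/3: a logarithmic branch point.
At 10/9: a logarithmic branch point.

Branch term (-15/2)*log(1 - β/(2/3)): its argument vanishes at β = 2/3, a logarithmic branch point, modulus 2/3.
Branch term (1/5)*log(1 - β/(10/9)): its argument vanishes at β = 10/9, a logarithmic branch point, modulus 10/9.
The radius of convergence is the smallest modulus among the singular points: 2/3.
List the singular points by increasing real part (a conjugate pair: the negative imaginary part first).


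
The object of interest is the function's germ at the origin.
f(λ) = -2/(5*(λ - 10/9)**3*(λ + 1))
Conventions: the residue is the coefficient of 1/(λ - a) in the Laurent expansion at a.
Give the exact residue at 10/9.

At the order-3 pole 10/9 set g(λ) = (λ - (10/9))^3*f(λ) = -2/(5*(λ + 1)).
Order-3 pole: residue = g''(a)/2; g''(10/9) = -2916/34295, so the residue is -1458/34295.

The residue is -1458/34295.


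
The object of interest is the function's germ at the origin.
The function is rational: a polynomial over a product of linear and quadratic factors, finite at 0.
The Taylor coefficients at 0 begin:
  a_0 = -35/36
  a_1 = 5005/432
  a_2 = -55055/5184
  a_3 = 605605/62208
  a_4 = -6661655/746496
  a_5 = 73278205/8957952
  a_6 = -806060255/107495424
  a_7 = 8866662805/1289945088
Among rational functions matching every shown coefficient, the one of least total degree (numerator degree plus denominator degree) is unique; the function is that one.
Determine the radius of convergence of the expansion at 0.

No rational of total degree below 2 reproduces all 8 coefficients; solving the [1/1] Pade equations on them gives f(κ) = (35*κ/3 - 35/33)/(κ + 12/11), whose expansion matches every shown term.
Denominator factor (κ + 12/11): pole of order 1 at -12/11, modulus 12/11.
The radius of convergence is the smallest modulus among the singular points: 12/11.

The radius of convergence is 12/11.


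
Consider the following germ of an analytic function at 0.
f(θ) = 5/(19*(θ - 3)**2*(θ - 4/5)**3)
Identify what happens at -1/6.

Denominator factors: θ - 3 = -19/6 at θ = -1/6; θ - 4/5 = -29/30 at θ = -1/6 — none vanishes.
So the germ continues analytically to -1/6.

The point is a regular point.


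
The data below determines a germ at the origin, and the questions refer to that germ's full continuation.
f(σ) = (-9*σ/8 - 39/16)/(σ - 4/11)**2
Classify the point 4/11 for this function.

The point is a pole of order 2.

The denominator factor σ - 4/11 vanishes at 4/11 and appears to the power 2; the numerator there equals -501/176, nonzero, and no other factor vanishes.
Hence a pole whose order is the multiplicity, 2.


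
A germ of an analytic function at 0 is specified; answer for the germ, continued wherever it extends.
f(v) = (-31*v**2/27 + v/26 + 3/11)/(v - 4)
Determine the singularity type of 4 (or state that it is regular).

The point is a pole of order 1.

The denominator factor v - 4 vanishes at 4 and appears to the power 1; the numerator there equals -69281/3861, nonzero, and no other factor vanishes.
Hence a pole whose order is the multiplicity, 1.


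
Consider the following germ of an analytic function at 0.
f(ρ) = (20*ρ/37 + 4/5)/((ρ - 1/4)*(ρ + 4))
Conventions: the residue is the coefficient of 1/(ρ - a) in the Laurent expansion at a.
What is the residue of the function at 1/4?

At the order-1 pole 1/4 set g(ρ) = (ρ - (1/4))*f(ρ) = (20*ρ/37 + 4/5)/(ρ + 4).
Simple pole: residue = g(a) at a = 1/4, which is 692/3145.

The residue is 692/3145.


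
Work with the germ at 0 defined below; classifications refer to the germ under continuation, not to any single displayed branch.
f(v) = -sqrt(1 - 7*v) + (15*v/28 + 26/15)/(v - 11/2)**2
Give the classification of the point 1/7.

The term (-1)*sqrt(1 - v/(1/7)) has argument 1 - 1/7/(1/7) = 0 at 1/7: a square-root (algebraic, two-sheeted) branch point; the remaining terms are analytic or single-valued there.

The point is an algebraic (square-root) branch point.


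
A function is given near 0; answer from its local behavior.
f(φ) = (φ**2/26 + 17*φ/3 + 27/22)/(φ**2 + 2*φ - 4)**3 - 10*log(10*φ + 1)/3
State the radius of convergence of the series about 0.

Denominator factor (φ**2 + 2*φ - 4)^3: discriminant 20, real irrational roots -1 + sqrt(5) and -1 - sqrt(5); poles of order 3, moduli -1 + sqrt(5) and 1 + sqrt(5).
Branch term (-10/3)*log(1 - φ/(-1/10)): its argument vanishes at φ = -1/10, a logarithmic branch point, modulus 1/10.
The radius of convergence is the smallest modulus among the singular points: 1/10.

The radius of convergence is 1/10.


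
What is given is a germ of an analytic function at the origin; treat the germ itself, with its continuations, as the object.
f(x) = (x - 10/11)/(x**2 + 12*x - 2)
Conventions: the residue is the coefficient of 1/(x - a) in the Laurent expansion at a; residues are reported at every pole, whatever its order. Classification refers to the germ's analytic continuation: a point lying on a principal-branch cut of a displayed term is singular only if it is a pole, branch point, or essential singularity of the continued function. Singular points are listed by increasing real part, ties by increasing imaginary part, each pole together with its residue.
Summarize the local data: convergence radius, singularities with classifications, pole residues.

Radius of convergence at 0: -6 + sqrt(38).
At -6 - sqrt(38): a pole of order 1; residue 1/2 + (1/11)*sqrt(38).
At -6 + sqrt(38): a pole of order 1; residue 1/2 - (1/11)*sqrt(38).

Denominator factor (x**2 + 12*x - 2): discriminant 152, real irrational roots -6 + sqrt(38) and -6 - sqrt(38); poles of order 1, moduli -6 + sqrt(38) and 6 + sqrt(38).
The radius of convergence is the smallest modulus among the singular points: -6 + sqrt(38).
The factor x**2 + 12*x - 2 splits as (x - a)(x - a') with a = -6 - sqrt(38), a' = -6 + sqrt(38). At the order-1 pole a set g(x) = (x - a)*f(x) = [x - 10/11] / (x - a').
Simple pole: residue = g(a) at a = -6 - sqrt(38), which is 1/2 + (1/11)*sqrt(38).
The factor x**2 + 12*x - 2 splits as (x - a)(x - a') with a = -6 + sqrt(38), a' = -6 - sqrt(38). At the order-1 pole a set g(x) = (x - a)*f(x) = [x - 10/11] / (x - a').
Simple pole: residue = g(a) at a = -6 + sqrt(38), which is 1/2 - (1/11)*sqrt(38).
List the singular points by increasing real part (a conjugate pair: the negative imaginary part first).


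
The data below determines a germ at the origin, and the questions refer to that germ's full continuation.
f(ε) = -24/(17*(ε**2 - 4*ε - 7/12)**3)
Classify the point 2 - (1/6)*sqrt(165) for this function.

The point is a pole of order 3.

The denominator factor ε**2 - 4*ε - 7/12 vanishes at 2 - (1/6)*sqrt(165) and appears to the power 3; the numerator there equals -24/17, nonzero, and no other factor vanishes.
Hence a pole whose order is the multiplicity, 3.


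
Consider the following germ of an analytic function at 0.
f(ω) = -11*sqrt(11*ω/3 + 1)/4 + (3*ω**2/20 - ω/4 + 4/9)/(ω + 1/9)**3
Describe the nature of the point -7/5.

The point is a regular point.

Denominator factors: ω + 1/9 = -58/45 at ω = -7/5 — none vanishes.
Branch term sqrt(1 - ω/(-3/11)): argument at -7/5 is -62/15, nonzero, so -7/5 is not its branch point (a point on a principal cut is still regular for the continued germ).
So the germ continues analytically to -7/5.


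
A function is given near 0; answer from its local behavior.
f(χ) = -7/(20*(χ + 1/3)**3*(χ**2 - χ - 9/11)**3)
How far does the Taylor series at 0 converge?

Denominator factor (χ**2 - χ - 9/11)^3: discriminant 47/11, real irrational roots 1/2 + (1/22)*sqrt(517) and 1/2 - (1/22)*sqrt(517); poles of order 3, moduli 1/2 + (1/22)*sqrt(517) and -1/2 + (1/22)*sqrt(517).
Denominator factor (χ + 1/3)^3: pole of order 3 at -1/3, modulus 1/3.
The radius of convergence is the smallest modulus among the singular points: 1/3.

The radius of convergence is 1/3.


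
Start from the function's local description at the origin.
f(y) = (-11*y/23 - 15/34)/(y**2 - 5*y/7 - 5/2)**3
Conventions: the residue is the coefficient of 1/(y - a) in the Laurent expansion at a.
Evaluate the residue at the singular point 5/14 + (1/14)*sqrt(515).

The factor y**2 - 5*y/7 - 5/2 splits as (y - a)(y - a') with a = 5/14 + (1/14)*sqrt(515), a' = 5/14 - (1/14)*sqrt(515). At the order-3 pole a set g(y) = (y - a)^3*f(y) = [-11*y/23 - 15/34] / (y - a')^3.
Order-3 pole: residue = g''(a)/2; g''(5/14 + (1/14)*sqrt(515)) = -(1930404/2136281285)*sqrt(515), so the residue is -(965202/2136281285)*sqrt(515).

The residue is -(965202/2136281285)*sqrt(515).


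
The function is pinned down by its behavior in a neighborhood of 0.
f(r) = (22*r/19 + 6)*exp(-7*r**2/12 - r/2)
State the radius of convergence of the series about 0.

The factor exp(-7*r**2/12 - r/2) is entire and contributes no finite singular point.
The polynomial part has no poles.
No finite singular points: the Taylor series at 0 converges everywhere.

The radius of convergence is infinite.


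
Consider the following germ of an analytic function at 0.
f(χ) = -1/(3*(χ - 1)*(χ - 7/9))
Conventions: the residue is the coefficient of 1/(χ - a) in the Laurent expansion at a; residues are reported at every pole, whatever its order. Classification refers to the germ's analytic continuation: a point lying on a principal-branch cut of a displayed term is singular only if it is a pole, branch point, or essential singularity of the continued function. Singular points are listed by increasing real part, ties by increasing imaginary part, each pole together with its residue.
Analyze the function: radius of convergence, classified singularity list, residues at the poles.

Denominator factor (χ - 7/9): pole of order 1 at 7/9, modulus 7/9.
Denominator factor (χ - 1): pole of order 1 at 1, modulus 1.
The radius of convergence is the smallest modulus among the singular points: 7/9.
At the order-1 pole 7/9 set g(χ) = (χ - (7/9))*f(χ) = -1/(3*(χ - 1)).
Simple pole: residue = g(a) at a = 7/9, which is 3/2.
At the order-1 pole 1 set g(χ) = (χ - (1))*f(χ) = -1/(3*(χ - 7/9)).
Simple pole: residue = g(a) at a = 1, which is -3/2.
List the singular points by increasing real part (a conjugate pair: the negative imaginary part first).

Radius of convergence at 0: 7/9.
At 7/9: a pole of order 1; residue 3/2.
At 1: a pole of order 1; residue -3/2.


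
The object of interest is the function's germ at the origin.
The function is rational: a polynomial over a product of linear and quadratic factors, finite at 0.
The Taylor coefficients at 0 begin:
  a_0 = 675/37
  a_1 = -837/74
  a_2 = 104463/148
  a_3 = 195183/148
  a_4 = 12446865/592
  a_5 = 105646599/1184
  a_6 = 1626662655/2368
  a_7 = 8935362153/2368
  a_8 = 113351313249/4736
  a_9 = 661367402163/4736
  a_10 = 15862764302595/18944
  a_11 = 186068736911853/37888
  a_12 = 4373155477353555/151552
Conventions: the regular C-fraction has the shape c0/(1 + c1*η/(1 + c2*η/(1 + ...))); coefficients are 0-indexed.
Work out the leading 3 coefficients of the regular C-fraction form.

The regular C-fraction coefficients are [675/37, 31/50, 47882/775].


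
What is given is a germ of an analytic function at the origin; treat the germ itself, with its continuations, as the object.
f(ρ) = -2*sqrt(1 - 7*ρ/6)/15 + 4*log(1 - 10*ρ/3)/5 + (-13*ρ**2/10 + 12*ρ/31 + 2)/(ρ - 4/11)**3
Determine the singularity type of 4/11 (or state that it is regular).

The denominator factor ρ - 4/11 vanishes at 4/11 and appears to the power 3; the numerator there equals 36926/18755, nonzero, and no other factor vanishes.
The branch terms are analytic at this point.
Hence a pole whose order is the multiplicity, 3.

The point is a pole of order 3.


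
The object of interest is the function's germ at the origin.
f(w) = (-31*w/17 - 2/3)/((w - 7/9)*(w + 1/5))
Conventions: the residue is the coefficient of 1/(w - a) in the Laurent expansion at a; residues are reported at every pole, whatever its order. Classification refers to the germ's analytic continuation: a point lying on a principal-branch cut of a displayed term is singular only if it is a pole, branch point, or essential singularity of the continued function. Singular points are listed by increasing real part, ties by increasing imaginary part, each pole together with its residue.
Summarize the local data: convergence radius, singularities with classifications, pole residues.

Radius of convergence at 0: 1/5.
At -1/5: a pole of order 1; residue 21/68.
At 7/9: a pole of order 1; residue -145/68.

Denominator factor (w - 7/9): pole of order 1 at 7/9, modulus 7/9.
Denominator factor (w + 1/5): pole of order 1 at -1/5, modulus 1/5.
The radius of convergence is the smallest modulus among the singular points: 1/5.
At the order-1 pole -1/5 set g(w) = (w - (-1/5))*f(w) = (-31*w/17 - 2/3)/(w - 7/9).
Simple pole: residue = g(a) at a = -1/5, which is 21/68.
At the order-1 pole 7/9 set g(w) = (w - (7/9))*f(w) = (-31*w/17 - 2/3)/(w + 1/5).
Simple pole: residue = g(a) at a = 7/9, which is -145/68.
List the singular points by increasing real part (a conjugate pair: the negative imaginary part first).


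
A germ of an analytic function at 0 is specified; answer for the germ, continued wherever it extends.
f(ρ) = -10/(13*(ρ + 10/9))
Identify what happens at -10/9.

The denominator factor ρ + 10/9 vanishes at -10/9 and appears to the power 1; the numerator there equals -10/13, nonzero, and no other factor vanishes.
Hence a pole whose order is the multiplicity, 1.

The point is a pole of order 1.


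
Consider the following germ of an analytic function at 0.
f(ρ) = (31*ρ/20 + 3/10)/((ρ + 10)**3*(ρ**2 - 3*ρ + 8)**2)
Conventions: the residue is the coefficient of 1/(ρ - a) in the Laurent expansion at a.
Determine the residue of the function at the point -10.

The residue is -731/26280720.


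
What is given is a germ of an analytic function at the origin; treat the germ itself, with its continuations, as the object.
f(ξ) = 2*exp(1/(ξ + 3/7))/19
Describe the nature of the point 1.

There is no denominator, hence no pole anywhere.
The essential point of exp(1/(ξ - (-3/7))) is -3/7, not 1.
So the germ continues analytically to 1.

The point is a regular point.


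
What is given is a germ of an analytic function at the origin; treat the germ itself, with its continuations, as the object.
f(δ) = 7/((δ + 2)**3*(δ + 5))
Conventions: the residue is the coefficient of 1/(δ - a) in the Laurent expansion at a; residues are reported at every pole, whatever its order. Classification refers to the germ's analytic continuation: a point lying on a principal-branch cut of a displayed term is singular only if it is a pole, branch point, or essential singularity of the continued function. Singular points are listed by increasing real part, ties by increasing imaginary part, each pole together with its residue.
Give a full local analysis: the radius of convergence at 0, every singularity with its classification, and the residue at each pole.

Denominator factor (δ + 5): pole of order 1 at -5, modulus 5.
Denominator factor (δ + 2)^3: pole of order 3 at -2, modulus 2.
The radius of convergence is the smallest modulus among the singular points: 2.
At the order-1 pole -5 set g(δ) = (δ - (-5))*f(δ) = 7/(δ + 2)**3.
Simple pole: residue = g(a) at a = -5, which is -7/27.
At the order-3 pole -2 set g(δ) = (δ - (-2))^3*f(δ) = 7/(δ + 5).
Order-3 pole: residue = g''(a)/2; g''(-2) = 14/27, so the residue is 7/27.
List the singular points by increasing real part (a conjugate pair: the negative imaginary part first).

Radius of convergence at 0: 2.
At -5: a pole of order 1; residue -7/27.
At -2: a pole of order 3; residue 7/27.


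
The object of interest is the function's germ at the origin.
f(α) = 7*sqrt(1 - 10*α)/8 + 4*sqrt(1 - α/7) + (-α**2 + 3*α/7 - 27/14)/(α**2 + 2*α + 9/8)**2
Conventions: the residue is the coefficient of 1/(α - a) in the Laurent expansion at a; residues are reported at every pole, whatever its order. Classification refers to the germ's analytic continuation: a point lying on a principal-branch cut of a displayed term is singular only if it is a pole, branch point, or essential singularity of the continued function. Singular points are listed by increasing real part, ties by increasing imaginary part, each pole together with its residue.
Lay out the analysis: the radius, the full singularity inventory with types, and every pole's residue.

Radius of convergence at 0: 1/10.
At (-1) - ((1/4)*sqrt(2))*i: a pole of order 2; residue -((195/14)*sqrt(2))*i.
At (-1) + ((1/4)*sqrt(2))*i: a pole of order 2; residue ((195/14)*sqrt(2))*i.
At 1/10: an algebraic (square-root) branch point.
At 7: an algebraic (square-root) branch point.


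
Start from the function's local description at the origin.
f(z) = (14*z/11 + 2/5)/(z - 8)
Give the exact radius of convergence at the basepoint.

Denominator factor (z - 8): pole of order 1 at 8, modulus 8.
The radius of convergence is the smallest modulus among the singular points: 8.

The radius of convergence is 8.


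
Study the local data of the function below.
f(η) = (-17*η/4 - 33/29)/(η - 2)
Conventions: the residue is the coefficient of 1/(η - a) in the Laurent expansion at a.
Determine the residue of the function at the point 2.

At the order-1 pole 2 set g(η) = (η - (2))*f(η) = -17*η/4 - 33/29.
Simple pole: residue = g(a) at a = 2, which is -559/58.

The residue is -559/58.


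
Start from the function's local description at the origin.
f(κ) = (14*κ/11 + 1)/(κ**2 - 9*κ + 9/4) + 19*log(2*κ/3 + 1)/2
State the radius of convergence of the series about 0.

Denominator factor (κ**2 - 9*κ + 9/4): discriminant 72, real irrational roots 9/2 + (3)*sqrt(2) and 9/2 - (3)*sqrt(2); poles of order 1, moduli 9/2 + (3)*sqrt(2) and 9/2 - (3)*sqrt(2).
Branch term (19/2)*log(1 - κ/(-3/2)): its argument vanishes at κ = -3/2, a logarithmic branch point, modulus 3/2.
The radius of convergence is the smallest modulus among the singular points: 9/2 - (3)*sqrt(2).

The radius of convergence is 9/2 - (3)*sqrt(2).


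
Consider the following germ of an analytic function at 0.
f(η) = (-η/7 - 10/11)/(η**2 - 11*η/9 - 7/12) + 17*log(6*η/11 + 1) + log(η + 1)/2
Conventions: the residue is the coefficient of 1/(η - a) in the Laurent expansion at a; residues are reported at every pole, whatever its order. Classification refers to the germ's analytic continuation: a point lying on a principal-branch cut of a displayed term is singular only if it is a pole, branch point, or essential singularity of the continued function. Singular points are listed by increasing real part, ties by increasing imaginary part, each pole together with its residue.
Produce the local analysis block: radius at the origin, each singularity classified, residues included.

Radius of convergence at 0: -11/18 + (1/18)*sqrt(310).
At -11/6: a logarithmic branch point.
At -1: a logarithmic branch point.
At 11/18 - (1/18)*sqrt(310): a pole of order 1; residue -1/14 + (1381/47740)*sqrt(310).
At 11/18 + (1/18)*sqrt(310): a pole of order 1; residue -1/14 - (1381/47740)*sqrt(310).


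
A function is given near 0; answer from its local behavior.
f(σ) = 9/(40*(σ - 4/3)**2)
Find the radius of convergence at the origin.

The radius of convergence is 4/3.

Denominator factor (σ - 4/3)^2: pole of order 2 at 4/3, modulus 4/3.
The radius of convergence is the smallest modulus among the singular points: 4/3.


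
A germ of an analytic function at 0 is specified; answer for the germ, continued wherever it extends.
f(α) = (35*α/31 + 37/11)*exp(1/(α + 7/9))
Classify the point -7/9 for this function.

The point is an essential singularity.

The exponent 1/(α - (-7/9)) has a pole at -7/9, so exp(1/(α - (-7/9))) takes every nonzero value near it: an essential singularity (not a pole of any order).


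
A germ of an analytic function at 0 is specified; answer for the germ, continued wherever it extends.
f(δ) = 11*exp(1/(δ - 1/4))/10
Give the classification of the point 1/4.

The exponent 1/(δ - (1/4)) has a pole at 1/4, so exp(1/(δ - (1/4))) takes every nonzero value near it: an essential singularity (not a pole of any order).

The point is an essential singularity.


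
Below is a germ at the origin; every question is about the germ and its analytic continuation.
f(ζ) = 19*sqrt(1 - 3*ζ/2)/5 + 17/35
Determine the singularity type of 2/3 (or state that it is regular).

The point is an algebraic (square-root) branch point.

The term (19/5)*sqrt(1 - ζ/(2/3)) has argument 1 - 2/3/(2/3) = 0 at 2/3: a square-root (algebraic, two-sheeted) branch point; the remaining terms are analytic or single-valued there.


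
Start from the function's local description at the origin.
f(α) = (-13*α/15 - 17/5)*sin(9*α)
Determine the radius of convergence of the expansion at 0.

The radius of convergence is infinite.

The factor sin(9*α) is entire and contributes no finite singular point.
The polynomial part has no poles.
No finite singular points: the Taylor series at 0 converges everywhere.


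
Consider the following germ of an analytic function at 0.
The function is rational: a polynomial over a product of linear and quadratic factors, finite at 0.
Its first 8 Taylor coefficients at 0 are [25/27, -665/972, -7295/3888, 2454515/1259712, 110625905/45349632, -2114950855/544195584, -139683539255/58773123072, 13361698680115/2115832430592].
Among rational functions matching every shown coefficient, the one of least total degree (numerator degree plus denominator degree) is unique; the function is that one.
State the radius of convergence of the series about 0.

The radius of convergence is (3/10)*sqrt(10).

No rational of total degree below 6 reproduces all 8 coefficients; solving the [1/5] Pade equations on them gives f(γ) = (14*γ/15 - 1)/((γ - 4/3)*(γ**2 + γ/4 + 9/10)**2), whose expansion matches every shown term.
Denominator factor (γ**2 + γ/4 + 9/10)^2: discriminant -283/80, complex-conjugate roots (-1/8) + ((1/40)*sqrt(1415))*i and (-1/8) - ((1/40)*sqrt(1415))*i; poles of order 2, moduli (3/10)*sqrt(10) and (3/10)*sqrt(10).
Denominator factor (γ - 4/3): pole of order 1 at 4/3, modulus 4/3.
The radius of convergence is the smallest modulus among the singular points: (3/10)*sqrt(10).


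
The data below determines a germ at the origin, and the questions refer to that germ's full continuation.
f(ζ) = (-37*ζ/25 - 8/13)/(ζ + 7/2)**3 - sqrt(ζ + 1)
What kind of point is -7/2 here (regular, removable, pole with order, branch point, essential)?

The point is a pole of order 3.

The denominator factor ζ + 7/2 vanishes at -7/2 and appears to the power 3; the numerator there equals 2967/650, nonzero, and no other factor vanishes.
The branch terms are analytic at this point.
Hence a pole whose order is the multiplicity, 3.


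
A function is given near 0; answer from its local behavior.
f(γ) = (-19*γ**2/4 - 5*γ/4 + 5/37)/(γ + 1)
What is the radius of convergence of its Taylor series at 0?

The radius of convergence is 1.

Denominator factor (γ + 1): pole of order 1 at -1, modulus 1.
The radius of convergence is the smallest modulus among the singular points: 1.


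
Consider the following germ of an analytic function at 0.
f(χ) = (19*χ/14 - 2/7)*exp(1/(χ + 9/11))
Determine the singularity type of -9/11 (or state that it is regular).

The exponent 1/(χ - (-9/11)) has a pole at -9/11, so exp(1/(χ - (-9/11))) takes every nonzero value near it: an essential singularity (not a pole of any order).

The point is an essential singularity.


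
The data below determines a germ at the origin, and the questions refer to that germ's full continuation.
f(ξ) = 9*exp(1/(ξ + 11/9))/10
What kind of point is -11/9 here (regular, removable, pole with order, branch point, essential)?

The exponent 1/(ξ - (-11/9)) has a pole at -11/9, so exp(1/(ξ - (-11/9))) takes every nonzero value near it: an essential singularity (not a pole of any order).

The point is an essential singularity.


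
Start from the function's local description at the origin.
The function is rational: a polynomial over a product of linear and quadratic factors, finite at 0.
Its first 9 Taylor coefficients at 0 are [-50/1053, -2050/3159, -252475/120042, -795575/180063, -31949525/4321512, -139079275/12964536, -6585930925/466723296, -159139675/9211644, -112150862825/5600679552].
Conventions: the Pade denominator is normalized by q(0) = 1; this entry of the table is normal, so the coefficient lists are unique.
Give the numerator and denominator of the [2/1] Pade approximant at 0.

The Pade approximant has numerator coefficients [-50/1053, -17520650/31902741, -2691211675/3636912474]; denominator coefficients [1, -63646/30297].

Taylor coefficients needed (read off): a_0 = -50/1053, a_1 = -2050/3159, a_2 = -252475/120042, a_3 = -795575/180063.
Write the denominator as Q(α) = 1 + q1*α. Requiring Q*f - P = O(α^4) with deg P <= 2 kills the coefficients of α^3..α^3 in Q*f:
  α^3: a_3 + q1*a_2 = 0, i.e. -795575/180063 + (-252475/120042)*q1 = 0.
Solving this linear system: q1 = -63646/30297.
The numerator is Q*f truncated at degree 2: P0 = a_0 = -50/1053; P1 = a_1 + q1*a_0 = -17520650/31902741; P2 = a_2 + q1*a_1 = -2691211675/3636912474.


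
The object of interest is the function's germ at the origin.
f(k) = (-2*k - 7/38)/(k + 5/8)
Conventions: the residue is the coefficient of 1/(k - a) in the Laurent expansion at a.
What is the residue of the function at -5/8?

At the order-1 pole -5/8 set g(k) = (k - (-5/8))*f(k) = -2*k - 7/38.
Simple pole: residue = g(a) at a = -5/8, which is 81/76.

The residue is 81/76.


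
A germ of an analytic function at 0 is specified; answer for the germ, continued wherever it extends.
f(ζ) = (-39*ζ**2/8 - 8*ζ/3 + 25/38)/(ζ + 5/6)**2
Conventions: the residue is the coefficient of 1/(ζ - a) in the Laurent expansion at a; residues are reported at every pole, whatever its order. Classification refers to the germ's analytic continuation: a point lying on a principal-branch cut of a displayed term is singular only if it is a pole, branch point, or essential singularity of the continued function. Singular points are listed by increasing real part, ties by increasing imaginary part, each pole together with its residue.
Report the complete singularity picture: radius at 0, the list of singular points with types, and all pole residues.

Denominator factor (ζ + 5/6)^2: pole of order 2 at -5/6, modulus 5/6.
The radius of convergence is the smallest modulus among the singular points: 5/6.
At the order-2 pole -5/6 set g(ζ) = (ζ - (-5/6))^2*f(ζ) = -39*ζ**2/8 - 8*ζ/3 + 25/38.
Order-2 pole: residue = g'(a); g'(-5/6) = 131/24, so the residue is 131/24.

Radius of convergence at 0: 5/6.
At -5/6: a pole of order 2; residue 131/24.


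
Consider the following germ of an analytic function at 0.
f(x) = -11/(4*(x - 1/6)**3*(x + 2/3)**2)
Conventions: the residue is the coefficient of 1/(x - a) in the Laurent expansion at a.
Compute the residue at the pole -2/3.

At the order-2 pole -2/3 set g(x) = (x - (-2/3))^2*f(x) = -11/(4*(x - 1/6)**3).
Order-2 pole: residue = g'(a); g'(-2/3) = 10692/625, so the residue is 10692/625.

The residue is 10692/625.


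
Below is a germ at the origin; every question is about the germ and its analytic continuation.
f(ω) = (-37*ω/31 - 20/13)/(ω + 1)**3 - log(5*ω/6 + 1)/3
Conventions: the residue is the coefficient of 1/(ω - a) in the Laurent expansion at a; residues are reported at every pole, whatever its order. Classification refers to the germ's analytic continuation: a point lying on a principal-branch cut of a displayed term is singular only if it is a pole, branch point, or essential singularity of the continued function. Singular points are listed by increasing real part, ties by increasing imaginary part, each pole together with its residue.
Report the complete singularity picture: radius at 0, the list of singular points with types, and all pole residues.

Denominator factor (ω + 1)^3: pole of order 3 at -1, modulus 1.
Branch term (-1/3)*log(1 - ω/(-6/5)): its argument vanishes at ω = -6/5, a logarithmic branch point, modulus 6/5.
The radius of convergence is the smallest modulus among the singular points: 1.
The branch term is analytic at -1 and contributes nothing to the residue; only the rational part matters.
At the order-3 pole -1 set g(ω) = (ω - (-1))^3*(rational part) = -37*ω/31 - 20/13.
Order-3 pole: residue = g''(a)/2; g''(-1) = 0, so the residue is 0.
List the singular points by increasing real part (a conjugate pair: the negative imaginary part first).

Radius of convergence at 0: 1.
At -6/5: a logarithmic branch point.
At -1: a pole of order 3; residue 0.


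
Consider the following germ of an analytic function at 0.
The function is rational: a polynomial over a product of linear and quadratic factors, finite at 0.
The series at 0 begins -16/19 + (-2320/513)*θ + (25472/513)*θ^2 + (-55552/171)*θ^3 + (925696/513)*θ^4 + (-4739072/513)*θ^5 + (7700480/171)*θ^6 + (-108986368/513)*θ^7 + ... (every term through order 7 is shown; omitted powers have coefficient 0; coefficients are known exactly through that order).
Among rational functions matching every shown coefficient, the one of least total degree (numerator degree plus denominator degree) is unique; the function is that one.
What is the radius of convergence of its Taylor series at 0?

The radius of convergence is 1/4.

No rational of total degree below 3 reproduces all 8 coefficients; solving the [1/2] Pade equations on them gives f(θ) = (-19*θ/27 - 1/19)/(θ + 1/4)**2, whose expansion matches every shown term.
Denominator factor (θ + 1/4)^2: pole of order 2 at -1/4, modulus 1/4.
The radius of convergence is the smallest modulus among the singular points: 1/4.


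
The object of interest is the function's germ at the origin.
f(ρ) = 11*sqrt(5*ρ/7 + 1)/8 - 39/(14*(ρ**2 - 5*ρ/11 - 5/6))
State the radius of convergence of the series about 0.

The radius of convergence is -5/22 + (1/66)*sqrt(3855).

Denominator factor (ρ**2 - 5*ρ/11 - 5/6): discriminant 1285/363, real irrational roots 5/22 + (1/66)*sqrt(3855) and 5/22 - (1/66)*sqrt(3855); poles of order 1, moduli 5/22 + (1/66)*sqrt(3855) and -5/22 + (1/66)*sqrt(3855).
Branch term (11/8)*sqrt(1 - ρ/(-7/5)): its argument vanishes at ρ = -7/5, a square-root branch point, modulus 7/5.
The radius of convergence is the smallest modulus among the singular points: -5/22 + (1/66)*sqrt(3855).


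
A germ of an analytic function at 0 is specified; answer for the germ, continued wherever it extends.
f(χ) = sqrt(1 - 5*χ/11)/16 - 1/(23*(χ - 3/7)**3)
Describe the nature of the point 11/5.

The point is an algebraic (square-root) branch point.

The term (1/16)*sqrt(1 - χ/(11/5)) has argument 1 - 11/5/(11/5) = 0 at 11/5: a square-root (algebraic, two-sheeted) branch point; the remaining terms are analytic or single-valued there.


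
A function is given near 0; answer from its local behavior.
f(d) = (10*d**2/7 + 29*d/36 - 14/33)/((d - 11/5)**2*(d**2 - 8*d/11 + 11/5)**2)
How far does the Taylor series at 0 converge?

Denominator factor (d - 11/5)^2: pole of order 2 at 11/5, modulus 11/5.
Denominator factor (d**2 - 8*d/11 + 11/5)^2: discriminant -5004/605, complex-conjugate roots (4/11) + ((3/55)*sqrt(695))*i and (4/11) - ((3/55)*sqrt(695))*i; poles of order 2, moduli (1/5)*sqrt(55) and (1/5)*sqrt(55).
The radius of convergence is the smallest modulus among the singular points: (1/5)*sqrt(55).

The radius of convergence is (1/5)*sqrt(55).


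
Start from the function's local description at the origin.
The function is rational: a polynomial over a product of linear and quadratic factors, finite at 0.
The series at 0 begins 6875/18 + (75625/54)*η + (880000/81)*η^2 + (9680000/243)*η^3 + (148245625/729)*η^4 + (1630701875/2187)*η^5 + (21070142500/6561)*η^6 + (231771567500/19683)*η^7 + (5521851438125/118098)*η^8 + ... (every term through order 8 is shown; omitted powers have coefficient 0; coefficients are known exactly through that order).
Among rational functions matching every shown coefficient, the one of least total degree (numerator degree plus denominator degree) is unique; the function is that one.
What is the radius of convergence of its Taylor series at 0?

The radius of convergence is 3/11.

No rational of total degree below 7 reproduces all 9 coefficients; solving the [0/7] Pade equations on them gives f(η) = 5/(6*(η - 3/11)*(η**2 - 1/5)**3), whose expansion matches every shown term.
Denominator factor (η - 3/11): pole of order 1 at 3/11, modulus 3/11.
Denominator factor (η**2 - 1/5)^3: discriminant 4/5, real irrational roots (1/5)*sqrt(5) and -(1/5)*sqrt(5); poles of order 3, moduli (1/5)*sqrt(5) and (1/5)*sqrt(5).
The radius of convergence is the smallest modulus among the singular points: 3/11.
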